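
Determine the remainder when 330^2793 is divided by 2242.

894

Using repeated squaring:
2793 in binary is 101011101001, i.e. 2793 = 2048 + 512 + 128 + 64 + 32 + 8 + 1.
330^1 ≡ 330 (mod 2242)
330^2 ≡ 330^2 = 108900 ≡ 1284 (mod 2242)
330^4 ≡ 1284^2 = 1648656 ≡ 786 (mod 2242)
330^8 ≡ 786^2 = 617796 ≡ 1246 (mod 2242)
330^16 ≡ 1246^2 = 1552516 ≡ 1052 (mod 2242)
330^32 ≡ 1052^2 = 1106704 ≡ 1398 (mod 2242)
330^64 ≡ 1398^2 = 1954404 ≡ 1622 (mod 2242)
330^128 ≡ 1622^2 = 2630884 ≡ 1018 (mod 2242)
330^256 ≡ 1018^2 = 1036324 ≡ 520 (mod 2242)
330^512 ≡ 520^2 = 270400 ≡ 1360 (mod 2242)
330^1024 ≡ 1360^2 = 1849600 ≡ 2192 (mod 2242)
330^2048 ≡ 2192^2 = 4804864 ≡ 258 (mod 2242)
330^2793 = 330^2048 × 330^512 × 330^128 × 330^64 × 330^32 × 330^8 × 330^1 ≡ 258 × 1360 × 1018 × 1622 × 1398 × 1246 × 330 (mod 2242).
Accumulate the product:
258 × 1360 = 350880 ≡ 1128
1128 × 1018 = 1148304 ≡ 400
400 × 1622 = 648800 ≡ 862
862 × 1398 = 1205076 ≡ 1122
1122 × 1246 = 1398012 ≡ 1246
1246 × 330 = 411180 ≡ 894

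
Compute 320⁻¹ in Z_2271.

2271 = 7×320 + 31
320 = 10×31 + 10
31 = 3×10 + 1
10 = 10×1 + 0
gcd(320, 2271) = 1, so the inverse exists.
Back-substitute for 1:
1 = 1×31 − 3×10
  = −3×320 + 31×31
  = 31×2271 − 220×320
So 320⁻¹ ≡ −220 ≡ 2051 (mod 2271).

2051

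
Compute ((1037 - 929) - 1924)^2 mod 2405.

1037 - 929 = 108
108 - 1924 = -1816 ≡ 589 (mod 2405)
(589)^2 ≡ 601 (mod 2405)

601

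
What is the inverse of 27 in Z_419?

388

Apply the Euclidean algorithm and back-substitute:
419 = 15*27 + 14
27 = 1*14 + 13
14 = 1*13 + 1
13 = 13*1 + 0
gcd(27, 419) = 1, so the inverse exists.
Back-substitute for 1:
1 = 1*14 − 1*13
  = −1*27 + 2*14
  = 2*419 − 31*27
So 27⁻¹ ≡ −31 ≡ 388 (mod 419).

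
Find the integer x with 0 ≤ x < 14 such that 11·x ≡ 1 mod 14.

9

14 = 1×11 + 3
11 = 3×3 + 2
3 = 1×2 + 1
2 = 2×1 + 0
gcd(11, 14) = 1, so the inverse exists.
Bézout: 1 = 4×14 − 5×11.
So 11⁻¹ ≡ −5 ≡ 9 (mod 14).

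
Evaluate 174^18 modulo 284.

18 in binary is 10010, i.e. 18 = 16 + 2.
174^1 ≡ 174 (mod 284)
174^2 ≡ 174^2 = 30276 ≡ 172 (mod 284)
174^4 ≡ 172^2 = 29584 ≡ 48 (mod 284)
174^8 ≡ 48^2 = 2304 ≡ 32 (mod 284)
174^16 ≡ 32^2 = 1024 ≡ 172 (mod 284)
174^18 = 174^16 * 174^2 ≡ 172 * 172 (mod 284).
172 * 172 = 29584 ≡ 48 (mod 284).

48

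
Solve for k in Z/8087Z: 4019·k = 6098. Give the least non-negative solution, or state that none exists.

gcd(4019, 8087) = 1, so a unique solution mod 8087 exists.
4019⁻¹ ≡ 165 (mod 8087).
k ≡ 165·6098 ≡ 3382 (mod 8087).

3382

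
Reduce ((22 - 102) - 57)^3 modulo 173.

119

22 - 102 = -80 ≡ 93 (mod 173)
93 - 57 = 36
(36)^3 ≡ 119 (mod 173)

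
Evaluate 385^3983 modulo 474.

3983 in binary is 111110001111, i.e. 3983 = 2048 + 1024 + 512 + 256 + 128 + 8 + 4 + 2 + 1.
385^1 ≡ 385 (mod 474)
385^2 ≡ 385^2 = 148225 ≡ 337 (mod 474)
385^4 ≡ 337^2 = 113569 ≡ 283 (mod 474)
385^8 ≡ 283^2 = 80089 ≡ 457 (mod 474)
385^16 ≡ 457^2 = 208849 ≡ 289 (mod 474)
385^32 ≡ 289^2 = 83521 ≡ 97 (mod 474)
385^64 ≡ 97^2 = 9409 ≡ 403 (mod 474)
385^128 ≡ 403^2 = 162409 ≡ 301 (mod 474)
385^256 ≡ 301^2 = 90601 ≡ 67 (mod 474)
385^512 ≡ 67^2 = 4489 ≡ 223 (mod 474)
385^1024 ≡ 223^2 = 49729 ≡ 433 (mod 474)
385^2048 ≡ 433^2 = 187489 ≡ 259 (mod 474)
385^3983 = 385^2048 · 385^1024 · 385^512 · 385^256 · 385^128 · 385^8 · 385^4 · 385^2 · 385^1 ≡ 259 · 433 · 223 · 67 · 301 · 457 · 283 · 337 · 385 (mod 474).
Accumulate the product:
259 · 433 = 112147 ≡ 283
283 · 223 = 63109 ≡ 67
67 · 67 = 4489 ≡ 223
223 · 301 = 67123 ≡ 289
289 · 457 = 132073 ≡ 301
301 · 283 = 85183 ≡ 337
337 · 337 = 113569 ≡ 283
283 · 385 = 108955 ≡ 409

409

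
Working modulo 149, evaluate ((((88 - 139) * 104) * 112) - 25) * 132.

88 - 139 = -51 ≡ 98 (mod 149)
98 * 104 = 10192 ≡ 60 (mod 149)
60 * 112 = 6720 ≡ 15 (mod 149)
15 - 25 = -10 ≡ 139 (mod 149)
139 * 132 = 18348 ≡ 21 (mod 149)

21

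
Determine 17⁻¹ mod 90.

53

90 = 5·17 + 5
17 = 3·5 + 2
5 = 2·2 + 1
2 = 2·1 + 0
gcd(17, 90) = 1, so the inverse exists.
Back-substitute for 1:
1 = 1·5 − 2·2
  = −2·17 + 7·5
  = 7·90 − 37·17
So 17⁻¹ ≡ −37 ≡ 53 (mod 90).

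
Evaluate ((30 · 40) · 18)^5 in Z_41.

30 · 40 = 1200 ≡ 11 (mod 41)
11 · 18 = 198 ≡ 34 (mod 41)
(34)^5 ≡ 3 (mod 41)

3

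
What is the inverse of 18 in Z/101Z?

Apply the Euclidean algorithm and back-substitute:
101 = 5·18 + 11
18 = 1·11 + 7
11 = 1·7 + 4
7 = 1·4 + 3
4 = 1·3 + 1
3 = 3·1 + 0
gcd(18, 101) = 1, so the inverse exists.
Bézout: 1 = 5·101 − 28·18.
So 18⁻¹ ≡ −28 ≡ 73 (mod 101).

73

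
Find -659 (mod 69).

31

-659 = -10*69 + 31, so -659 ≡ 31 (mod 69).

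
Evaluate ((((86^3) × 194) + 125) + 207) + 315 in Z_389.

(86)^3 ≡ 41 (mod 389)
41 × 194 = 7954 ≡ 174 (mod 389)
174 + 125 = 299
299 + 207 = 506 ≡ 117 (mod 389)
117 + 315 = 432 ≡ 43 (mod 389)

43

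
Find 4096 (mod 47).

4096 = 87·47 + 7, so 4096 ≡ 7 (mod 47).

7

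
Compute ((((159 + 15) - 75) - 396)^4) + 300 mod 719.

516

159 + 15 = 174
174 - 75 = 99
99 - 396 = -297 ≡ 422 (mod 719)
(422)^4 ≡ 216 (mod 719)
216 + 300 = 516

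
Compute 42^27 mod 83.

27 in binary is 11011, i.e. 27 = 16 + 8 + 2 + 1.
42^1 ≡ 42 (mod 83)
42^2 ≡ 42^2 = 1764 ≡ 21 (mod 83)
42^4 ≡ 21^2 = 441 ≡ 26 (mod 83)
42^8 ≡ 26^2 = 676 ≡ 12 (mod 83)
42^16 ≡ 12^2 = 144 ≡ 61 (mod 83)
42^27 = 42^16 · 42^8 · 42^2 · 42^1 ≡ 61 · 12 · 21 · 42 (mod 83).
Accumulate the product:
61 · 12 = 732 ≡ 68
68 · 21 = 1428 ≡ 17
17 · 42 = 714 ≡ 50

50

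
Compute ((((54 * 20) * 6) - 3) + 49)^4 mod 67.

64

54 * 20 = 1080 ≡ 8 (mod 67)
8 * 6 = 48
48 - 3 = 45
45 + 49 = 94 ≡ 27 (mod 67)
(27)^4 ≡ 64 (mod 67)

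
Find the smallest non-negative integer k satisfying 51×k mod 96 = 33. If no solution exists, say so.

27

gcd(51, 96) = 3, and 3 | 33, so solutions exist.
Divide through by 3: 17×k = 11 (mod 32).
17⁻¹ ≡ 17 (mod 32).
k ≡ 17×11 ≡ 27 (mod 32).
The smallest non-negative solution is k = 27.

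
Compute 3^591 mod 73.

27

3^1 ≡ 3 (mod 73)
3^2 ≡ 3^2 = 9 (mod 73)
3^4 ≡ 9^2 = 81 ≡ 8 (mod 73)
3^8 ≡ 8^2 = 64 (mod 73)
3^16 ≡ 64^2 = 4096 ≡ 8 (mod 73)
3^32 ≡ 8^2 = 64 (mod 73)
3^64 ≡ 64^2 = 4096 ≡ 8 (mod 73)
3^128 ≡ 8^2 = 64 (mod 73)
3^256 ≡ 64^2 = 4096 ≡ 8 (mod 73)
3^512 ≡ 8^2 = 64 (mod 73)
3^591 = 3^512 · 3^64 · 3^8 · 3^4 · 3^2 · 3^1 ≡ 64 · 8 · 64 · 8 · 9 · 3 (mod 73).
Accumulate the product:
64 · 8 = 512 ≡ 1
1 · 64 = 64
64 · 8 = 512 ≡ 1
1 · 9 = 9
9 · 3 = 27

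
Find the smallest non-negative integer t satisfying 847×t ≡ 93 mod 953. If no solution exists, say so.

gcd(847, 953) = 1, so a unique solution mod 953 exists.
847⁻¹ ≡ 944 (mod 953).
t ≡ 944×93 ≡ 116 (mod 953).

116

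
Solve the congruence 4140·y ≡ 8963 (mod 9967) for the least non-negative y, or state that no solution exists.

9466

gcd(4140, 9967) = 1, so a unique solution mod 9967 exists.
4140⁻¹ ≡ 5530 (mod 9967).
y ≡ 5530·8963 ≡ 9466 (mod 9967).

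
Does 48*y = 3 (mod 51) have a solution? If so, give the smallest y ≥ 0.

gcd(48, 51) = 3, and 3 | 3, so solutions exist.
Divide through by 3: 16*y ≡ 1 (mod 17).
16⁻¹ ≡ 16 (mod 17).
y ≡ 16*1 ≡ 16 (mod 17).
The smallest non-negative solution is y = 16.

16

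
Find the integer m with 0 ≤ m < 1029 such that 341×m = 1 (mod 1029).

857

1029 = 3*341 + 6
341 = 56*6 + 5
6 = 1*5 + 1
5 = 5*1 + 0
gcd(341, 1029) = 1, so the inverse exists.
Back-substitute for 1:
1 = 1*6 − 1*5
  = −1*341 + 57*6
  = 57*1029 − 172*341
So 341⁻¹ ≡ −172 ≡ 857 (mod 1029).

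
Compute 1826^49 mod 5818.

4742

Compute successive squares:
1826^1 ≡ 1826 (mod 5818)
1826^2 ≡ 1826^2 = 3334276 ≡ 562 (mod 5818)
1826^4 ≡ 562^2 = 315844 ≡ 1672 (mod 5818)
1826^8 ≡ 1672^2 = 2795584 ≡ 2944 (mod 5818)
1826^16 ≡ 2944^2 = 8667136 ≡ 4134 (mod 5818)
1826^32 ≡ 4134^2 = 17089956 ≡ 2490 (mod 5818)
1826^49 = 1826^32 * 1826^16 * 1826^1 ≡ 2490 * 4134 * 1826 (mod 5818).
Accumulate the product:
2490 * 4134 = 10293660 ≡ 1618
1618 * 1826 = 2954468 ≡ 4742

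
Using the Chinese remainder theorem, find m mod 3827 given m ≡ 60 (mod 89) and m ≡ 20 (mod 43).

89⁻¹ mod 43: 89·29 ≡ 1 (mod 43), so 89⁻¹ ≡ 29.
m = 60 + 89·((20 − 60)·29 mod 43) = 60 + 89·1 = 149.

149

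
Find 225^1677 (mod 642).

1677 in binary is 11010001101, i.e. 1677 = 1024 + 512 + 128 + 8 + 4 + 1.
225^1 ≡ 225 (mod 642)
225^2 ≡ 225^2 = 50625 ≡ 549 (mod 642)
225^4 ≡ 549^2 = 301401 ≡ 303 (mod 642)
225^8 ≡ 303^2 = 91809 ≡ 3 (mod 642)
225^16 ≡ 3^2 = 9 (mod 642)
225^32 ≡ 9^2 = 81 (mod 642)
225^64 ≡ 81^2 = 6561 ≡ 141 (mod 642)
225^128 ≡ 141^2 = 19881 ≡ 621 (mod 642)
225^256 ≡ 621^2 = 385641 ≡ 441 (mod 642)
225^512 ≡ 441^2 = 194481 ≡ 597 (mod 642)
225^1024 ≡ 597^2 = 356409 ≡ 99 (mod 642)
225^1677 = 225^1024 × 225^512 × 225^128 × 225^8 × 225^4 × 225^1 ≡ 99 × 597 × 621 × 3 × 303 × 225 (mod 642).
Accumulate the product:
99 × 597 = 59103 ≡ 39
39 × 621 = 24219 ≡ 465
465 × 3 = 1395 ≡ 111
111 × 303 = 33633 ≡ 249
249 × 225 = 56025 ≡ 171

171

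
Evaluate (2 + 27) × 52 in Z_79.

7

2 + 27 = 29
29 × 52 = 1508 ≡ 7 (mod 79)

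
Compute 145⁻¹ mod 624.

By the extended Euclidean algorithm:
624 = 4·145 + 44
145 = 3·44 + 13
44 = 3·13 + 5
13 = 2·5 + 3
5 = 1·3 + 2
3 = 1·2 + 1
2 = 2·1 + 0
gcd(145, 624) = 1, so the inverse exists.
Bézout: 1 = −56·624 + 241·145.
So 145⁻¹ ≡ 241 (mod 624).

241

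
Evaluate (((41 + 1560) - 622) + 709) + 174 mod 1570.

292

41 + 1560 = 1601 ≡ 31 (mod 1570)
31 - 622 = -591 ≡ 979 (mod 1570)
979 + 709 = 1688 ≡ 118 (mod 1570)
118 + 174 = 292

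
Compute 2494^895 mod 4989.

2494^1 ≡ 2494 (mod 4989)
2494^2 ≡ 2494^2 = 6220036 ≡ 3742 (mod 4989)
2494^4 ≡ 3742^2 = 14002564 ≡ 3430 (mod 4989)
2494^8 ≡ 3430^2 = 11764900 ≡ 838 (mod 4989)
2494^16 ≡ 838^2 = 702244 ≡ 3784 (mod 4989)
2494^32 ≡ 3784^2 = 14318656 ≡ 226 (mod 4989)
2494^64 ≡ 226^2 = 51076 ≡ 1186 (mod 4989)
2494^128 ≡ 1186^2 = 1406596 ≡ 4687 (mod 4989)
2494^256 ≡ 4687^2 = 21967969 ≡ 1402 (mod 4989)
2494^512 ≡ 1402^2 = 1965604 ≡ 4927 (mod 4989)
2494^895 = 2494^512 * 2494^256 * 2494^64 * 2494^32 * 2494^16 * 2494^8 * 2494^4 * 2494^2 * 2494^1 ≡ 4927 * 1402 * 1186 * 226 * 3784 * 838 * 3430 * 3742 * 2494 (mod 4989).
Accumulate the product:
4927 * 1402 = 6907654 ≡ 2878
2878 * 1186 = 3413308 ≡ 832
832 * 226 = 188032 ≡ 3439
3439 * 3784 = 13013176 ≡ 1864
1864 * 838 = 1562032 ≡ 475
475 * 3430 = 1629250 ≡ 2836
2836 * 3742 = 10612312 ≡ 709
709 * 2494 = 1768246 ≡ 2140

2140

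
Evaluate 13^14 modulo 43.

Compute successive squares:
13^1 ≡ 13 (mod 43)
13^2 ≡ 13^2 = 169 ≡ 40 (mod 43)
13^4 ≡ 40^2 = 1600 ≡ 9 (mod 43)
13^8 ≡ 9^2 = 81 ≡ 38 (mod 43)
13^14 = 13^8 · 13^4 · 13^2 ≡ 38 · 9 · 40 (mod 43).
Accumulate the product:
38 · 9 = 342 ≡ 41
41 · 40 = 1640 ≡ 6

6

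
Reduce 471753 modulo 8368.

3145

471753 = 56×8368 + 3145, so 471753 ≡ 3145 (mod 8368).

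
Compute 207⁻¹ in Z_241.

163

241 = 1×207 + 34
207 = 6×34 + 3
34 = 11×3 + 1
3 = 3×1 + 0
gcd(207, 241) = 1, so the inverse exists.
Back-substitute for 1:
1 = 1×34 − 11×3
  = −11×207 + 67×34
  = 67×241 − 78×207
So 207⁻¹ ≡ −78 ≡ 163 (mod 241).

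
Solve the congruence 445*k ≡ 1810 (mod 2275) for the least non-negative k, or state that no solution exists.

183

gcd(445, 2275) = 5, and 5 | 1810, so solutions exist.
Divide through by 5: 89*k ≡ 362 (mod 455).
89⁻¹ ≡ 409 (mod 455).
k ≡ 409*362 ≡ 183 (mod 455).
The smallest non-negative solution is k = 183.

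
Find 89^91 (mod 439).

207

Using repeated squaring:
89^1 ≡ 89 (mod 439)
89^2 ≡ 89^2 = 7921 ≡ 19 (mod 439)
89^4 ≡ 19^2 = 361 (mod 439)
89^8 ≡ 361^2 = 130321 ≡ 377 (mod 439)
89^16 ≡ 377^2 = 142129 ≡ 332 (mod 439)
89^32 ≡ 332^2 = 110224 ≡ 35 (mod 439)
89^64 ≡ 35^2 = 1225 ≡ 347 (mod 439)
89^91 = 89^64 × 89^16 × 89^8 × 89^2 × 89^1 ≡ 347 × 332 × 377 × 19 × 89 (mod 439).
Accumulate the product:
347 × 332 = 115204 ≡ 186
186 × 377 = 70122 ≡ 321
321 × 19 = 6099 ≡ 392
392 × 89 = 34888 ≡ 207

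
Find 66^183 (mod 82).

66^1 ≡ 66 (mod 82)
66^2 ≡ 66^2 = 4356 ≡ 10 (mod 82)
66^4 ≡ 10^2 = 100 ≡ 18 (mod 82)
66^8 ≡ 18^2 = 324 ≡ 78 (mod 82)
66^16 ≡ 78^2 = 6084 ≡ 16 (mod 82)
66^32 ≡ 16^2 = 256 ≡ 10 (mod 82)
66^64 ≡ 10^2 = 100 ≡ 18 (mod 82)
66^128 ≡ 18^2 = 324 ≡ 78 (mod 82)
66^183 = 66^128 * 66^32 * 66^16 * 66^4 * 66^2 * 66^1 ≡ 78 * 10 * 16 * 18 * 10 * 66 (mod 82).
Accumulate the product:
78 * 10 = 780 ≡ 42
42 * 16 = 672 ≡ 16
16 * 18 = 288 ≡ 42
42 * 10 = 420 ≡ 10
10 * 66 = 660 ≡ 4

4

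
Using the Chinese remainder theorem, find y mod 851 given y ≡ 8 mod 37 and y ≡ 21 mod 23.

711

37⁻¹ mod 23: 37×5 ≡ 1 (mod 23), so 37⁻¹ ≡ 5.
y = 8 + 37×((21 − 8)×5 mod 23) = 8 + 37×19 = 711.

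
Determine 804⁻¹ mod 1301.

89

Run the extended Euclidean algorithm:
1301 = 1·804 + 497
804 = 1·497 + 307
497 = 1·307 + 190
307 = 1·190 + 117
190 = 1·117 + 73
117 = 1·73 + 44
73 = 1·44 + 29
44 = 1·29 + 15
29 = 1·15 + 14
15 = 1·14 + 1
14 = 14·1 + 0
gcd(804, 1301) = 1, so the inverse exists.
Bézout: 1 = −55·1301 + 89·804.
So 804⁻¹ ≡ 89 (mod 1301).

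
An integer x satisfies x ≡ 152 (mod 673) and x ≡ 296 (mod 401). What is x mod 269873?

175132

673⁻¹ mod 401: 673*258 ≡ 1 (mod 401), so 673⁻¹ ≡ 258.
x = 152 + 673*((296 − 152)*258 mod 401) = 152 + 673*260 = 175132.
Check: 175132 mod 673 = 152, 175132 mod 401 = 296. ✓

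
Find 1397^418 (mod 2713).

1528

By square-and-multiply:
418 in binary is 110100010, i.e. 418 = 256 + 128 + 32 + 2.
1397^1 ≡ 1397 (mod 2713)
1397^2 ≡ 1397^2 = 1951609 ≡ 962 (mod 2713)
1397^4 ≡ 962^2 = 925444 ≡ 311 (mod 2713)
1397^8 ≡ 311^2 = 96721 ≡ 1766 (mod 2713)
1397^16 ≡ 1766^2 = 3118756 ≡ 1519 (mod 2713)
1397^32 ≡ 1519^2 = 2307361 ≡ 1311 (mod 2713)
1397^64 ≡ 1311^2 = 1718721 ≡ 1392 (mod 2713)
1397^128 ≡ 1392^2 = 1937664 ≡ 582 (mod 2713)
1397^256 ≡ 582^2 = 338724 ≡ 2312 (mod 2713)
1397^418 = 1397^256 * 1397^128 * 1397^32 * 1397^2 ≡ 2312 * 582 * 1311 * 962 (mod 2713).
Accumulate the product:
2312 * 582 = 1345584 ≡ 2649
2649 * 1311 = 3472839 ≡ 199
199 * 962 = 191438 ≡ 1528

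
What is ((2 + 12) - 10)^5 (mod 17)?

4

2 + 12 = 14
14 - 10 = 4
(4)^5 ≡ 4 (mod 17)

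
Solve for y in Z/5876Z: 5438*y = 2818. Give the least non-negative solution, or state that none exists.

1751

gcd(5438, 5876) = 2, and 2 | 2818, so solutions exist.
Divide through by 2: 2719*y mod 2938 = 1409.
2719⁻¹ ≡ 1905 (mod 2938).
y ≡ 1905*1409 ≡ 1751 (mod 2938).
The smallest non-negative solution is y = 1751.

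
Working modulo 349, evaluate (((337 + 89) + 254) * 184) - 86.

337 + 89 = 426 ≡ 77 (mod 349)
77 + 254 = 331
331 * 184 = 60904 ≡ 178 (mod 349)
178 - 86 = 92

92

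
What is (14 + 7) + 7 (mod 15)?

13

14 + 7 = 21 ≡ 6 (mod 15)
6 + 7 = 13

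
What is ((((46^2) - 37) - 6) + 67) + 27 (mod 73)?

50

(46)^2 ≡ 72 (mod 73)
72 - 37 = 35
35 - 6 = 29
29 + 67 = 96 ≡ 23 (mod 73)
23 + 27 = 50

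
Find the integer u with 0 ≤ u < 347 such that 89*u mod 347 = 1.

39

Run the extended Euclidean algorithm:
347 = 3×89 + 80
89 = 1×80 + 9
80 = 8×9 + 8
9 = 1×8 + 1
8 = 8×1 + 0
gcd(89, 347) = 1, so the inverse exists.
Back-substitute for 1:
1 = 1×9 − 1×8
  = −1×80 + 9×9
  = 9×89 − 10×80
  = −10×347 + 39×89
So 89⁻¹ ≡ 39 (mod 347).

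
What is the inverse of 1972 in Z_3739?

3739 = 1·1972 + 1767
1972 = 1·1767 + 205
1767 = 8·205 + 127
205 = 1·127 + 78
127 = 1·78 + 49
78 = 1·49 + 29
49 = 1·29 + 20
29 = 1·20 + 9
20 = 2·9 + 2
9 = 4·2 + 1
2 = 2·1 + 0
gcd(1972, 3739) = 1, so the inverse exists.
Back-substitute for 1:
1 = 1·9 − 4·2
  = −4·20 + 9·9
  = 9·29 − 13·20
  = −13·49 + 22·29
  = 22·78 − 35·49
  = −35·127 + 57·78
  = 57·205 − 92·127
  = −92·1767 + 793·205
  = 793·1972 − 885·1767
  = −885·3739 + 1678·1972
So 1972⁻¹ ≡ 1678 (mod 3739).

1678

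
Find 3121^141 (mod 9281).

By square-and-multiply:
141 in binary is 10001101, i.e. 141 = 128 + 8 + 4 + 1.
3121^1 ≡ 3121 (mod 9281)
3121^2 ≡ 3121^2 = 9740641 ≡ 4872 (mod 9281)
3121^4 ≡ 4872^2 = 23736384 ≡ 4867 (mod 9281)
3121^8 ≡ 4867^2 = 23687689 ≡ 2577 (mod 9281)
3121^16 ≡ 2577^2 = 6640929 ≡ 5014 (mod 9281)
3121^32 ≡ 5014^2 = 25140196 ≡ 7248 (mod 9281)
3121^64 ≡ 7248^2 = 52533504 ≡ 3044 (mod 9281)
3121^128 ≡ 3044^2 = 9265936 ≡ 3498 (mod 9281)
3121^141 = 3121^128 * 3121^8 * 3121^4 * 3121^1 ≡ 3498 * 2577 * 4867 * 3121 (mod 9281).
Accumulate the product:
3498 * 2577 = 9014346 ≡ 2495
2495 * 4867 = 12143165 ≡ 3617
3617 * 3121 = 11288657 ≡ 2961

2961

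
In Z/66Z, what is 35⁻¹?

66 = 1×35 + 31
35 = 1×31 + 4
31 = 7×4 + 3
4 = 1×3 + 1
3 = 3×1 + 0
gcd(35, 66) = 1, so the inverse exists.
Back-substitute for 1:
1 = 1×4 − 1×3
  = −1×31 + 8×4
  = 8×35 − 9×31
  = −9×66 + 17×35
So 35⁻¹ ≡ 17 (mod 66).

17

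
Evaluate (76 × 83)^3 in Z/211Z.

76 × 83 = 6308 ≡ 189 (mod 211)
(189)^3 ≡ 113 (mod 211)

113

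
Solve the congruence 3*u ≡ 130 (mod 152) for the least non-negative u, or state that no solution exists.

94

gcd(3, 152) = 1, so a unique solution mod 152 exists.
3⁻¹ ≡ 51 (mod 152).
u ≡ 51*130 ≡ 94 (mod 152).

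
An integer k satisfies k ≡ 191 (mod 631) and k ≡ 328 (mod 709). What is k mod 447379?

303071

631⁻¹ mod 709: 631·609 ≡ 1 (mod 709), so 631⁻¹ ≡ 609.
k = 191 + 631·((328 − 191)·609 mod 709) = 191 + 631·480 = 303071.
Check: 303071 mod 631 = 191, 303071 mod 709 = 328. ✓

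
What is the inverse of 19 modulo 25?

Run the extended Euclidean algorithm:
25 = 1·19 + 6
19 = 3·6 + 1
6 = 6·1 + 0
gcd(19, 25) = 1, so the inverse exists.
Back-substitute for 1:
1 = 1·19 − 3·6
  = −3·25 + 4·19
So 19⁻¹ ≡ 4 (mod 25).

4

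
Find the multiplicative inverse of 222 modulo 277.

141

By the extended Euclidean algorithm:
277 = 1·222 + 55
222 = 4·55 + 2
55 = 27·2 + 1
2 = 2·1 + 0
gcd(222, 277) = 1, so the inverse exists.
Back-substitute for 1:
1 = 1·55 − 27·2
  = −27·222 + 109·55
  = 109·277 − 136·222
So 222⁻¹ ≡ −136 ≡ 141 (mod 277).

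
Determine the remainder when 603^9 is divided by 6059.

46

9 in binary is 1001, i.e. 9 = 8 + 1.
603^1 ≡ 603 (mod 6059)
603^2 ≡ 603^2 = 363609 ≡ 69 (mod 6059)
603^4 ≡ 69^2 = 4761 (mod 6059)
603^8 ≡ 4761^2 = 22667121 ≡ 402 (mod 6059)
603^9 = 603^8 × 603^1 ≡ 402 × 603 (mod 6059).
402 × 603 = 242406 ≡ 46 (mod 6059).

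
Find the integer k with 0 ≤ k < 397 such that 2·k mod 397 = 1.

Apply the Euclidean algorithm and back-substitute:
397 = 198*2 + 1
2 = 2*1 + 0
gcd(2, 397) = 1, so the inverse exists.
Back-substitute for 1:
1 = 1*397 − 198*2
So 2⁻¹ ≡ −198 ≡ 199 (mod 397).

199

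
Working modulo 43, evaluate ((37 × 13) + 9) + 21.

38

37 × 13 = 481 ≡ 8 (mod 43)
8 + 9 = 17
17 + 21 = 38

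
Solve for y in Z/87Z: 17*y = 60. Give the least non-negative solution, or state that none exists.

gcd(17, 87) = 1, so a unique solution mod 87 exists.
17⁻¹ ≡ 41 (mod 87).
y ≡ 41*60 ≡ 24 (mod 87).

24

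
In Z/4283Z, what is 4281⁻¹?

2141

By the extended Euclidean algorithm:
4283 = 1*4281 + 2
4281 = 2140*2 + 1
2 = 2*1 + 0
gcd(4281, 4283) = 1, so the inverse exists.
Back-substitute for 1:
1 = 1*4281 − 2140*2
  = −2140*4283 + 2141*4281
So 4281⁻¹ ≡ 2141 (mod 4283).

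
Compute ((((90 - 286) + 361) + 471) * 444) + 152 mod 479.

405

90 - 286 = -196 ≡ 283 (mod 479)
283 + 361 = 644 ≡ 165 (mod 479)
165 + 471 = 636 ≡ 157 (mod 479)
157 * 444 = 69708 ≡ 253 (mod 479)
253 + 152 = 405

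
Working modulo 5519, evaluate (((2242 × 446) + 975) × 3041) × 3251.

1684

2242 × 446 = 999932 ≡ 993 (mod 5519)
993 + 975 = 1968
1968 × 3041 = 5984688 ≡ 2092 (mod 5519)
2092 × 3251 = 6801092 ≡ 1684 (mod 5519)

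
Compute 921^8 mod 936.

9

By square-and-multiply:
921^1 ≡ 921 (mod 936)
921^2 ≡ 921^2 = 848241 ≡ 225 (mod 936)
921^4 ≡ 225^2 = 50625 ≡ 81 (mod 936)
921^8 ≡ 81^2 = 6561 ≡ 9 (mod 936)
So 921^8 ≡ 9 (mod 936).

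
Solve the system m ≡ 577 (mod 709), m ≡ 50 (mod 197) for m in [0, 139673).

709⁻¹ mod 197: 709·192 ≡ 1 (mod 197), so 709⁻¹ ≡ 192.
m = 577 + 709·((50 − 577)·192 mod 197) = 577 + 709·74 = 53043.
Check: 53043 mod 709 = 577, 53043 mod 197 = 50. ✓

53043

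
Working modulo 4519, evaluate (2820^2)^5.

2410

(2820)^2 ≡ 3479 (mod 4519)
(3479)^5 ≡ 2410 (mod 4519)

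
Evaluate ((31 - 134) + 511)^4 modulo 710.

606

31 - 134 = -103 ≡ 607 (mod 710)
607 + 511 = 1118 ≡ 408 (mod 710)
(408)^4 ≡ 606 (mod 710)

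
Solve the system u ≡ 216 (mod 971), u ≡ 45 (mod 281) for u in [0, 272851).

971⁻¹ mod 281: 971×191 ≡ 1 (mod 281), so 971⁻¹ ≡ 191.
u = 216 + 971×((45 − 216)×191 mod 281) = 216 + 971×216 = 209952.

209952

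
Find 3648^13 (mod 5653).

Using repeated squaring:
3648^1 ≡ 3648 (mod 5653)
3648^2 ≡ 3648^2 = 13307904 ≡ 742 (mod 5653)
3648^4 ≡ 742^2 = 550564 ≡ 2223 (mod 5653)
3648^8 ≡ 2223^2 = 4941729 ≡ 1007 (mod 5653)
3648^13 = 3648^8 * 3648^4 * 3648^1 ≡ 1007 * 2223 * 3648 (mod 5653).
Accumulate the product:
1007 * 2223 = 2238561 ≡ 5626
5626 * 3648 = 20523648 ≡ 3258

3258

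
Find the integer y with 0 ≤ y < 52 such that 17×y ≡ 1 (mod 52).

By the extended Euclidean algorithm:
52 = 3×17 + 1
17 = 17×1 + 0
gcd(17, 52) = 1, so the inverse exists.
Back-substitute for 1:
1 = 1×52 − 3×17
So 17⁻¹ ≡ −3 ≡ 49 (mod 52).

49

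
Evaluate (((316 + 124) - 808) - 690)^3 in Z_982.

316 + 124 = 440
440 - 808 = -368 ≡ 614 (mod 982)
614 - 690 = -76 ≡ 906 (mod 982)
(906)^3 ≡ 960 (mod 982)

960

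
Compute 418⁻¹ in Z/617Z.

By the extended Euclidean algorithm:
617 = 1*418 + 199
418 = 2*199 + 20
199 = 9*20 + 19
20 = 1*19 + 1
19 = 19*1 + 0
gcd(418, 617) = 1, so the inverse exists.
Back-substitute for 1:
1 = 1*20 − 1*19
  = −1*199 + 10*20
  = 10*418 − 21*199
  = −21*617 + 31*418
So 418⁻¹ ≡ 31 (mod 617).

31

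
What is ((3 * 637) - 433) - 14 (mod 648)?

168

3 * 637 = 1911 ≡ 615 (mod 648)
615 - 433 = 182
182 - 14 = 168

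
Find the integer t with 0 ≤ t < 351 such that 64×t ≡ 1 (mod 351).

Apply the Euclidean algorithm and back-substitute:
351 = 5*64 + 31
64 = 2*31 + 2
31 = 15*2 + 1
2 = 2*1 + 0
gcd(64, 351) = 1, so the inverse exists.
Bézout: 1 = 31*351 − 170*64.
So 64⁻¹ ≡ −170 ≡ 181 (mod 351).

181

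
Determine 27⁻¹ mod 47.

Apply the Euclidean algorithm and back-substitute:
47 = 1×27 + 20
27 = 1×20 + 7
20 = 2×7 + 6
7 = 1×6 + 1
6 = 6×1 + 0
gcd(27, 47) = 1, so the inverse exists.
Back-substitute for 1:
1 = 1×7 − 1×6
  = −1×20 + 3×7
  = 3×27 − 4×20
  = −4×47 + 7×27
So 27⁻¹ ≡ 7 (mod 47).

7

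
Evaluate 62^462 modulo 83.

23

62^1 ≡ 62 (mod 83)
62^2 ≡ 62^2 = 3844 ≡ 26 (mod 83)
62^4 ≡ 26^2 = 676 ≡ 12 (mod 83)
62^8 ≡ 12^2 = 144 ≡ 61 (mod 83)
62^16 ≡ 61^2 = 3721 ≡ 69 (mod 83)
62^32 ≡ 69^2 = 4761 ≡ 30 (mod 83)
62^64 ≡ 30^2 = 900 ≡ 70 (mod 83)
62^128 ≡ 70^2 = 4900 ≡ 3 (mod 83)
62^256 ≡ 3^2 = 9 (mod 83)
62^462 = 62^256 · 62^128 · 62^64 · 62^8 · 62^4 · 62^2 ≡ 9 · 3 · 70 · 61 · 12 · 26 (mod 83).
Accumulate the product:
9 · 3 = 27
27 · 70 = 1890 ≡ 64
64 · 61 = 3904 ≡ 3
3 · 12 = 36
36 · 26 = 936 ≡ 23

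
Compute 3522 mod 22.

2

3522 = 160·22 + 2, so 3522 ≡ 2 (mod 22).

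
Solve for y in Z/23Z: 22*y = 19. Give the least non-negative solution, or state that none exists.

gcd(22, 23) = 1, so a unique solution mod 23 exists.
22⁻¹ ≡ 22 (mod 23).
y ≡ 22*19 ≡ 4 (mod 23).

4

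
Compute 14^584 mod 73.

32

584 in binary is 1001001000, i.e. 584 = 512 + 64 + 8.
14^1 ≡ 14 (mod 73)
14^2 ≡ 14^2 = 196 ≡ 50 (mod 73)
14^4 ≡ 50^2 = 2500 ≡ 18 (mod 73)
14^8 ≡ 18^2 = 324 ≡ 32 (mod 73)
14^16 ≡ 32^2 = 1024 ≡ 2 (mod 73)
14^32 ≡ 2^2 = 4 (mod 73)
14^64 ≡ 4^2 = 16 (mod 73)
14^128 ≡ 16^2 = 256 ≡ 37 (mod 73)
14^256 ≡ 37^2 = 1369 ≡ 55 (mod 73)
14^512 ≡ 55^2 = 3025 ≡ 32 (mod 73)
14^584 = 14^512 · 14^64 · 14^8 ≡ 32 · 16 · 32 (mod 73).
Accumulate the product:
32 · 16 = 512 ≡ 1
1 · 32 = 32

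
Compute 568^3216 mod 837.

622

Using repeated squaring:
3216 in binary is 110010010000, i.e. 3216 = 2048 + 1024 + 128 + 16.
568^1 ≡ 568 (mod 837)
568^2 ≡ 568^2 = 322624 ≡ 379 (mod 837)
568^4 ≡ 379^2 = 143641 ≡ 514 (mod 837)
568^8 ≡ 514^2 = 264196 ≡ 541 (mod 837)
568^16 ≡ 541^2 = 292681 ≡ 568 (mod 837)
568^32 ≡ 568^2 = 322624 ≡ 379 (mod 837)
568^64 ≡ 379^2 = 143641 ≡ 514 (mod 837)
568^128 ≡ 514^2 = 264196 ≡ 541 (mod 837)
568^256 ≡ 541^2 = 292681 ≡ 568 (mod 837)
568^512 ≡ 568^2 = 322624 ≡ 379 (mod 837)
568^1024 ≡ 379^2 = 143641 ≡ 514 (mod 837)
568^2048 ≡ 514^2 = 264196 ≡ 541 (mod 837)
568^3216 = 568^2048 * 568^1024 * 568^128 * 568^16 ≡ 541 * 514 * 541 * 568 (mod 837).
Accumulate the product:
541 * 514 = 278074 ≡ 190
190 * 541 = 102790 ≡ 676
676 * 568 = 383968 ≡ 622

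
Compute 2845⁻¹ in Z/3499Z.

3499 = 1·2845 + 654
2845 = 4·654 + 229
654 = 2·229 + 196
229 = 1·196 + 33
196 = 5·33 + 31
33 = 1·31 + 2
31 = 15·2 + 1
2 = 2·1 + 0
gcd(2845, 3499) = 1, so the inverse exists.
Back-substitute for 1:
1 = 1·31 − 15·2
  = −15·33 + 16·31
  = 16·196 − 95·33
  = −95·229 + 111·196
  = 111·654 − 317·229
  = −317·2845 + 1379·654
  = 1379·3499 − 1696·2845
So 2845⁻¹ ≡ −1696 ≡ 1803 (mod 3499).

1803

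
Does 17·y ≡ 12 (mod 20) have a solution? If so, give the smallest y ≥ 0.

gcd(17, 20) = 1, so a unique solution mod 20 exists.
17⁻¹ ≡ 13 (mod 20).
y ≡ 13·12 ≡ 16 (mod 20).

16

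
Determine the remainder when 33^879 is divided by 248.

233

879 in binary is 1101101111, i.e. 879 = 512 + 256 + 64 + 32 + 8 + 4 + 2 + 1.
33^1 ≡ 33 (mod 248)
33^2 ≡ 33^2 = 1089 ≡ 97 (mod 248)
33^4 ≡ 97^2 = 9409 ≡ 233 (mod 248)
33^8 ≡ 233^2 = 54289 ≡ 225 (mod 248)
33^16 ≡ 225^2 = 50625 ≡ 33 (mod 248)
33^32 ≡ 33^2 = 1089 ≡ 97 (mod 248)
33^64 ≡ 97^2 = 9409 ≡ 233 (mod 248)
33^128 ≡ 233^2 = 54289 ≡ 225 (mod 248)
33^256 ≡ 225^2 = 50625 ≡ 33 (mod 248)
33^512 ≡ 33^2 = 1089 ≡ 97 (mod 248)
33^879 = 33^512 * 33^256 * 33^64 * 33^32 * 33^8 * 33^4 * 33^2 * 33^1 ≡ 97 * 33 * 233 * 97 * 225 * 233 * 97 * 33 (mod 248).
Accumulate the product:
97 * 33 = 3201 ≡ 225
225 * 233 = 52425 ≡ 97
97 * 97 = 9409 ≡ 233
233 * 225 = 52425 ≡ 97
97 * 233 = 22601 ≡ 33
33 * 97 = 3201 ≡ 225
225 * 33 = 7425 ≡ 233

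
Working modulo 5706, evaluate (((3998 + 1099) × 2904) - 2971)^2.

5347

3998 + 1099 = 5097
5097 × 2904 = 14801688 ≡ 324 (mod 5706)
324 - 2971 = -2647 ≡ 3059 (mod 5706)
(3059)^2 ≡ 5347 (mod 5706)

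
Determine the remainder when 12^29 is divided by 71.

9

29 in binary is 11101, i.e. 29 = 16 + 8 + 4 + 1.
12^1 ≡ 12 (mod 71)
12^2 ≡ 12^2 = 144 ≡ 2 (mod 71)
12^4 ≡ 2^2 = 4 (mod 71)
12^8 ≡ 4^2 = 16 (mod 71)
12^16 ≡ 16^2 = 256 ≡ 43 (mod 71)
12^29 = 12^16 * 12^8 * 12^4 * 12^1 ≡ 43 * 16 * 4 * 12 (mod 71).
Accumulate the product:
43 * 16 = 688 ≡ 49
49 * 4 = 196 ≡ 54
54 * 12 = 648 ≡ 9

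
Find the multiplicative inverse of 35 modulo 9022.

Apply the Euclidean algorithm and back-substitute:
9022 = 257*35 + 27
35 = 1*27 + 8
27 = 3*8 + 3
8 = 2*3 + 2
3 = 1*2 + 1
2 = 2*1 + 0
gcd(35, 9022) = 1, so the inverse exists.
Back-substitute for 1:
1 = 1*3 − 1*2
  = −1*8 + 3*3
  = 3*27 − 10*8
  = −10*35 + 13*27
  = 13*9022 − 3351*35
So 35⁻¹ ≡ −3351 ≡ 5671 (mod 9022).

5671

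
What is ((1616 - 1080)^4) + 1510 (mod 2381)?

1903

1616 - 1080 = 536
(536)^4 ≡ 393 (mod 2381)
393 + 1510 = 1903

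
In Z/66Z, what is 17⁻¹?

Run the extended Euclidean algorithm:
66 = 3×17 + 15
17 = 1×15 + 2
15 = 7×2 + 1
2 = 2×1 + 0
gcd(17, 66) = 1, so the inverse exists.
Bézout: 1 = 8×66 − 31×17.
So 17⁻¹ ≡ −31 ≡ 35 (mod 66).

35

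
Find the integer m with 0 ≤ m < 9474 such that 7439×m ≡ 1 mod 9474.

1811

9474 = 1*7439 + 2035
7439 = 3*2035 + 1334
2035 = 1*1334 + 701
1334 = 1*701 + 633
701 = 1*633 + 68
633 = 9*68 + 21
68 = 3*21 + 5
21 = 4*5 + 1
5 = 5*1 + 0
gcd(7439, 9474) = 1, so the inverse exists.
Back-substitute for 1:
1 = 1*21 − 4*5
  = −4*68 + 13*21
  = 13*633 − 121*68
  = −121*701 + 134*633
  = 134*1334 − 255*701
  = −255*2035 + 389*1334
  = 389*7439 − 1422*2035
  = −1422*9474 + 1811*7439
So 7439⁻¹ ≡ 1811 (mod 9474).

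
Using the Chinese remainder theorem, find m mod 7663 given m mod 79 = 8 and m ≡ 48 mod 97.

6644

79⁻¹ mod 97: 79*70 ≡ 1 (mod 97), so 79⁻¹ ≡ 70.
m = 8 + 79*((48 − 8)*70 mod 97) = 8 + 79*84 = 6644.
Check: 6644 mod 79 = 8, 6644 mod 97 = 48. ✓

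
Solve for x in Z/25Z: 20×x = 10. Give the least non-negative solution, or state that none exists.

gcd(20, 25) = 5, and 5 | 10, so solutions exist.
Divide through by 5: 4×x ≡ 2 mod 5.
4⁻¹ ≡ 4 (mod 5).
x ≡ 4×2 ≡ 3 (mod 5).
The smallest non-negative solution is x = 3.

3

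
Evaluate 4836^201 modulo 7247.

3953

Using repeated squaring:
201 in binary is 11001001, i.e. 201 = 128 + 64 + 8 + 1.
4836^1 ≡ 4836 (mod 7247)
4836^2 ≡ 4836^2 = 23386896 ≡ 827 (mod 7247)
4836^4 ≡ 827^2 = 683929 ≡ 2711 (mod 7247)
4836^8 ≡ 2711^2 = 7349521 ≡ 1063 (mod 7247)
4836^16 ≡ 1063^2 = 1129969 ≡ 6684 (mod 7247)
4836^32 ≡ 6684^2 = 44675856 ≡ 5348 (mod 7247)
4836^64 ≡ 5348^2 = 28601104 ≡ 4442 (mod 7247)
4836^128 ≡ 4442^2 = 19731364 ≡ 5030 (mod 7247)
4836^201 = 4836^128 × 4836^64 × 4836^8 × 4836^1 ≡ 5030 × 4442 × 1063 × 4836 (mod 7247).
Accumulate the product:
5030 × 4442 = 22343260 ≡ 759
759 × 1063 = 806817 ≡ 2400
2400 × 4836 = 11606400 ≡ 3953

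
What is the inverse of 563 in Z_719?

Run the extended Euclidean algorithm:
719 = 1×563 + 156
563 = 3×156 + 95
156 = 1×95 + 61
95 = 1×61 + 34
61 = 1×34 + 27
34 = 1×27 + 7
27 = 3×7 + 6
7 = 1×6 + 1
6 = 6×1 + 0
gcd(563, 719) = 1, so the inverse exists.
Back-substitute for 1:
1 = 1×7 − 1×6
  = −1×27 + 4×7
  = 4×34 − 5×27
  = −5×61 + 9×34
  = 9×95 − 14×61
  = −14×156 + 23×95
  = 23×563 − 83×156
  = −83×719 + 106×563
So 563⁻¹ ≡ 106 (mod 719).

106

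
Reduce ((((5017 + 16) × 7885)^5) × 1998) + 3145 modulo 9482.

5017 + 16 = 5033
5033 × 7885 = 39685205 ≡ 3035 (mod 9482)
(3035)^5 ≡ 7391 (mod 9482)
7391 × 1998 = 14767218 ≡ 3744 (mod 9482)
3744 + 3145 = 6889

6889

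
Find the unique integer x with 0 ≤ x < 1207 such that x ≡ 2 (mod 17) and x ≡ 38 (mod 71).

17⁻¹ mod 71: 17·46 ≡ 1 (mod 71), so 17⁻¹ ≡ 46.
x = 2 + 17·((38 − 2)·46 mod 71) = 2 + 17·23 = 393.

393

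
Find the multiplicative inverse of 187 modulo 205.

205 = 1×187 + 18
187 = 10×18 + 7
18 = 2×7 + 4
7 = 1×4 + 3
4 = 1×3 + 1
3 = 3×1 + 0
gcd(187, 205) = 1, so the inverse exists.
Back-substitute for 1:
1 = 1×4 − 1×3
  = −1×7 + 2×4
  = 2×18 − 5×7
  = −5×187 + 52×18
  = 52×205 − 57×187
So 187⁻¹ ≡ −57 ≡ 148 (mod 205).

148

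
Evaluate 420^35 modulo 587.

344

35 in binary is 100011, i.e. 35 = 32 + 2 + 1.
420^1 ≡ 420 (mod 587)
420^2 ≡ 420^2 = 176400 ≡ 300 (mod 587)
420^4 ≡ 300^2 = 90000 ≡ 189 (mod 587)
420^8 ≡ 189^2 = 35721 ≡ 501 (mod 587)
420^16 ≡ 501^2 = 251001 ≡ 352 (mod 587)
420^32 ≡ 352^2 = 123904 ≡ 47 (mod 587)
420^35 = 420^32 · 420^2 · 420^1 ≡ 47 · 300 · 420 (mod 587).
Accumulate the product:
47 · 300 = 14100 ≡ 12
12 · 420 = 5040 ≡ 344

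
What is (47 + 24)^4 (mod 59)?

47 + 24 = 71 ≡ 12 (mod 59)
(12)^4 ≡ 27 (mod 59)

27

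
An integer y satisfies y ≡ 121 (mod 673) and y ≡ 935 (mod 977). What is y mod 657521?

673⁻¹ mod 977: 673·466 ≡ 1 (mod 977), so 673⁻¹ ≡ 466.
y = 121 + 673·((935 − 121)·466 mod 977) = 121 + 673·248 = 167025.

167025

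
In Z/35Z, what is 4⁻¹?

9

35 = 8·4 + 3
4 = 1·3 + 1
3 = 3·1 + 0
gcd(4, 35) = 1, so the inverse exists.
Bézout: 1 = −1·35 + 9·4.
So 4⁻¹ ≡ 9 (mod 35).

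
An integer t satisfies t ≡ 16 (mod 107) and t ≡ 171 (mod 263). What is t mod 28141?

107⁻¹ mod 263: 107×59 ≡ 1 (mod 263), so 107⁻¹ ≡ 59.
t = 16 + 107×((171 − 16)×59 mod 263) = 16 + 107×203 = 21737.

21737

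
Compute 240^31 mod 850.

31 in binary is 11111, i.e. 31 = 16 + 8 + 4 + 2 + 1.
240^1 ≡ 240 (mod 850)
240^2 ≡ 240^2 = 57600 ≡ 650 (mod 850)
240^4 ≡ 650^2 = 422500 ≡ 50 (mod 850)
240^8 ≡ 50^2 = 2500 ≡ 800 (mod 850)
240^16 ≡ 800^2 = 640000 ≡ 800 (mod 850)
240^31 = 240^16 * 240^8 * 240^4 * 240^2 * 240^1 ≡ 800 * 800 * 50 * 650 * 240 (mod 850).
Accumulate the product:
800 * 800 = 640000 ≡ 800
800 * 50 = 40000 ≡ 50
50 * 650 = 32500 ≡ 200
200 * 240 = 48000 ≡ 400

400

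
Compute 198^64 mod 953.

333

Using repeated squaring:
198^1 ≡ 198 (mod 953)
198^2 ≡ 198^2 = 39204 ≡ 131 (mod 953)
198^4 ≡ 131^2 = 17161 ≡ 7 (mod 953)
198^8 ≡ 7^2 = 49 (mod 953)
198^16 ≡ 49^2 = 2401 ≡ 495 (mod 953)
198^32 ≡ 495^2 = 245025 ≡ 104 (mod 953)
198^64 ≡ 104^2 = 10816 ≡ 333 (mod 953)
So 198^64 ≡ 333 (mod 953).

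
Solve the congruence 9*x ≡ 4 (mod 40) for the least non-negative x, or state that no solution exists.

36

gcd(9, 40) = 1, so a unique solution mod 40 exists.
9⁻¹ ≡ 9 (mod 40).
x ≡ 9*4 ≡ 36 (mod 40).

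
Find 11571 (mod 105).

11571 = 110*105 + 21, so 11571 ≡ 21 (mod 105).

21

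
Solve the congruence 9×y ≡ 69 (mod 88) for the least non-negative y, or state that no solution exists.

37

gcd(9, 88) = 1, so a unique solution mod 88 exists.
9⁻¹ ≡ 49 (mod 88).
y ≡ 49×69 ≡ 37 (mod 88).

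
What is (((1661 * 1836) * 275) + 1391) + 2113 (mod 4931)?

2579

1661 * 1836 = 3049596 ≡ 2238 (mod 4931)
2238 * 275 = 615450 ≡ 4006 (mod 4931)
4006 + 1391 = 5397 ≡ 466 (mod 4931)
466 + 2113 = 2579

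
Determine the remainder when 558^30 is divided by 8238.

Using repeated squaring:
558^1 ≡ 558 (mod 8238)
558^2 ≡ 558^2 = 311364 ≡ 6558 (mod 8238)
558^4 ≡ 6558^2 = 43007364 ≡ 5004 (mod 8238)
558^8 ≡ 5004^2 = 25040016 ≡ 4734 (mod 8238)
558^16 ≡ 4734^2 = 22410756 ≡ 3396 (mod 8238)
558^30 = 558^16 · 558^8 · 558^4 · 558^2 ≡ 3396 · 4734 · 5004 · 6558 (mod 8238).
Accumulate the product:
3396 · 4734 = 16076664 ≡ 4326
4326 · 5004 = 21647304 ≡ 6078
6078 · 6558 = 39859524 ≡ 4080

4080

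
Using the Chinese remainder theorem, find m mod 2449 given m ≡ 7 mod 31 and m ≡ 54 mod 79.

31⁻¹ mod 79: 31×51 ≡ 1 (mod 79), so 31⁻¹ ≡ 51.
m = 7 + 31×((54 − 7)×51 mod 79) = 7 + 31×27 = 844.
Check: 844 mod 31 = 7, 844 mod 79 = 54. ✓

844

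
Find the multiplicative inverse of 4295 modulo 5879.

Run the extended Euclidean algorithm:
5879 = 1*4295 + 1584
4295 = 2*1584 + 1127
1584 = 1*1127 + 457
1127 = 2*457 + 213
457 = 2*213 + 31
213 = 6*31 + 27
31 = 1*27 + 4
27 = 6*4 + 3
4 = 1*3 + 1
3 = 3*1 + 0
gcd(4295, 5879) = 1, so the inverse exists.
Bézout: 1 = 1109*5879 − 1518*4295.
So 4295⁻¹ ≡ −1518 ≡ 4361 (mod 5879).

4361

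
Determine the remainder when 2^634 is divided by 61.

Compute successive squares:
2^1 ≡ 2 (mod 61)
2^2 ≡ 2^2 = 4 (mod 61)
2^4 ≡ 4^2 = 16 (mod 61)
2^8 ≡ 16^2 = 256 ≡ 12 (mod 61)
2^16 ≡ 12^2 = 144 ≡ 22 (mod 61)
2^32 ≡ 22^2 = 484 ≡ 57 (mod 61)
2^64 ≡ 57^2 = 3249 ≡ 16 (mod 61)
2^128 ≡ 16^2 = 256 ≡ 12 (mod 61)
2^256 ≡ 12^2 = 144 ≡ 22 (mod 61)
2^512 ≡ 22^2 = 484 ≡ 57 (mod 61)
2^634 = 2^512 · 2^64 · 2^32 · 2^16 · 2^8 · 2^2 ≡ 57 · 16 · 57 · 22 · 12 · 4 (mod 61).
Accumulate the product:
57 · 16 = 912 ≡ 58
58 · 57 = 3306 ≡ 12
12 · 22 = 264 ≡ 20
20 · 12 = 240 ≡ 57
57 · 4 = 228 ≡ 45

45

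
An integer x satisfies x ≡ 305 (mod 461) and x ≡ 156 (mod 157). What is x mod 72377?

28887

461⁻¹ mod 157: 461*47 ≡ 1 (mod 157), so 461⁻¹ ≡ 47.
x = 305 + 461*((156 − 305)*47 mod 157) = 305 + 461*62 = 28887.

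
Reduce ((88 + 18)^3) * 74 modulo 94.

88 + 18 = 106 ≡ 12 (mod 94)
(12)^3 ≡ 36 (mod 94)
36 * 74 = 2664 ≡ 32 (mod 94)

32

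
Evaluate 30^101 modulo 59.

Compute successive squares:
30^1 ≡ 30 (mod 59)
30^2 ≡ 30^2 = 900 ≡ 15 (mod 59)
30^4 ≡ 15^2 = 225 ≡ 48 (mod 59)
30^8 ≡ 48^2 = 2304 ≡ 3 (mod 59)
30^16 ≡ 3^2 = 9 (mod 59)
30^32 ≡ 9^2 = 81 ≡ 22 (mod 59)
30^64 ≡ 22^2 = 484 ≡ 12 (mod 59)
30^101 = 30^64 · 30^32 · 30^4 · 30^1 ≡ 12 · 22 · 48 · 30 (mod 59).
Accumulate the product:
12 · 22 = 264 ≡ 28
28 · 48 = 1344 ≡ 46
46 · 30 = 1380 ≡ 23

23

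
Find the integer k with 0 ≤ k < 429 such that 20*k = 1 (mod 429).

236

Run the extended Euclidean algorithm:
429 = 21*20 + 9
20 = 2*9 + 2
9 = 4*2 + 1
2 = 2*1 + 0
gcd(20, 429) = 1, so the inverse exists.
Back-substitute for 1:
1 = 1*9 − 4*2
  = −4*20 + 9*9
  = 9*429 − 193*20
So 20⁻¹ ≡ −193 ≡ 236 (mod 429).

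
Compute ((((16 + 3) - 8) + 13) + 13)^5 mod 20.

16 + 3 = 19
19 - 8 = 11
11 + 13 = 24 ≡ 4 (mod 20)
4 + 13 = 17
(17)^5 ≡ 17 (mod 20)

17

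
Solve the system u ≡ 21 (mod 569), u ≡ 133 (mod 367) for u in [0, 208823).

569⁻¹ mod 367: 569·129 ≡ 1 (mod 367), so 569⁻¹ ≡ 129.
u = 21 + 569·((133 − 21)·129 mod 367) = 21 + 569·135 = 76836.

76836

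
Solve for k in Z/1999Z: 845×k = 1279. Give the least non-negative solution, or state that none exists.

354

gcd(845, 1999) = 1, so a unique solution mod 1999 exists.
845⁻¹ ≡ 1682 (mod 1999).
k ≡ 1682×1279 ≡ 354 (mod 1999).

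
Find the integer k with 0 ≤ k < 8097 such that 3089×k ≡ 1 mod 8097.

6443

Apply the Euclidean algorithm and back-substitute:
8097 = 2*3089 + 1919
3089 = 1*1919 + 1170
1919 = 1*1170 + 749
1170 = 1*749 + 421
749 = 1*421 + 328
421 = 1*328 + 93
328 = 3*93 + 49
93 = 1*49 + 44
49 = 1*44 + 5
44 = 8*5 + 4
5 = 1*4 + 1
4 = 4*1 + 0
gcd(3089, 8097) = 1, so the inverse exists.
Back-substitute for 1:
1 = 1*5 − 1*4
  = −1*44 + 9*5
  = 9*49 − 10*44
  = −10*93 + 19*49
  = 19*328 − 67*93
  = −67*421 + 86*328
  = 86*749 − 153*421
  = −153*1170 + 239*749
  = 239*1919 − 392*1170
  = −392*3089 + 631*1919
  = 631*8097 − 1654*3089
So 3089⁻¹ ≡ −1654 ≡ 6443 (mod 8097).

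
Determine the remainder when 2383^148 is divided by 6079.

148 in binary is 10010100, i.e. 148 = 128 + 16 + 4.
2383^1 ≡ 2383 (mod 6079)
2383^2 ≡ 2383^2 = 5678689 ≡ 903 (mod 6079)
2383^4 ≡ 903^2 = 815409 ≡ 823 (mod 6079)
2383^8 ≡ 823^2 = 677329 ≡ 2560 (mod 6079)
2383^16 ≡ 2560^2 = 6553600 ≡ 438 (mod 6079)
2383^32 ≡ 438^2 = 191844 ≡ 3395 (mod 6079)
2383^64 ≡ 3395^2 = 11526025 ≡ 241 (mod 6079)
2383^128 ≡ 241^2 = 58081 ≡ 3370 (mod 6079)
2383^148 = 2383^128 * 2383^16 * 2383^4 ≡ 3370 * 438 * 823 (mod 6079).
Accumulate the product:
3370 * 438 = 1476060 ≡ 4942
4942 * 823 = 4067266 ≡ 415

415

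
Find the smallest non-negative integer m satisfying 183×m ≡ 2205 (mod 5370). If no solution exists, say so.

775

gcd(183, 5370) = 3, and 3 | 2205, so solutions exist.
Divide through by 3: 61×m = 735 (mod 1790).
61⁻¹ ≡ 851 (mod 1790).
m ≡ 851×735 ≡ 775 (mod 1790).
The smallest non-negative solution is m = 775.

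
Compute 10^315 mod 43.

315 in binary is 100111011, i.e. 315 = 256 + 32 + 16 + 8 + 2 + 1.
10^1 ≡ 10 (mod 43)
10^2 ≡ 10^2 = 100 ≡ 14 (mod 43)
10^4 ≡ 14^2 = 196 ≡ 24 (mod 43)
10^8 ≡ 24^2 = 576 ≡ 17 (mod 43)
10^16 ≡ 17^2 = 289 ≡ 31 (mod 43)
10^32 ≡ 31^2 = 961 ≡ 15 (mod 43)
10^64 ≡ 15^2 = 225 ≡ 10 (mod 43)
10^128 ≡ 10^2 = 100 ≡ 14 (mod 43)
10^256 ≡ 14^2 = 196 ≡ 24 (mod 43)
10^315 = 10^256 * 10^32 * 10^16 * 10^8 * 10^2 * 10^1 ≡ 24 * 15 * 31 * 17 * 14 * 10 (mod 43).
Accumulate the product:
24 * 15 = 360 ≡ 16
16 * 31 = 496 ≡ 23
23 * 17 = 391 ≡ 4
4 * 14 = 56 ≡ 13
13 * 10 = 130 ≡ 1

1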